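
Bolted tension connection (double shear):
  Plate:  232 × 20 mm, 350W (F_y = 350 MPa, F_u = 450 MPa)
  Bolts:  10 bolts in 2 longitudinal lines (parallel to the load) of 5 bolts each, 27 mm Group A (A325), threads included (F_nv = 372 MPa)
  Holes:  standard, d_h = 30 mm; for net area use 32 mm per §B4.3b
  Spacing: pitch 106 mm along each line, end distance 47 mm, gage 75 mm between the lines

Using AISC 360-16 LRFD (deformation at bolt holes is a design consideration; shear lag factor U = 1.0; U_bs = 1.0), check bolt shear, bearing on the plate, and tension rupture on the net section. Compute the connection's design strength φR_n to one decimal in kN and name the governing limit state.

Bolt shear: A_b = π(27)²/4 = 572.56 mm². φR_n = 0.75 × 372 × 572.56 × 10 × 2 = 3194.9 kN.
Bearing (20 mm plate, F_u = 450 MPa): end bolts L_c = 47 − 30/2 = 32, R_n = min(1.2×32×20×450, 2.4×27×20×450) = 345.6 kN/bolt; interior L_c = 106 − 30 = 76, R_n = 583.2 kN/bolt. φR_n = 0.75 × (2×345.6 + 8×583.2) = 4017.6 kN.
Tension rupture (net): A_n = (232 − 2×32)×20 = 3360 mm² (U = 1.0, A_e = A_n). φR_n = 0.75 × 450 × 3360 = 1134.0 kN.
Governing: min(3194.9, 4017.6, 1134.0) = 1134.0 kN → net-section rupture.

1134.0 kN (net-section rupture governs)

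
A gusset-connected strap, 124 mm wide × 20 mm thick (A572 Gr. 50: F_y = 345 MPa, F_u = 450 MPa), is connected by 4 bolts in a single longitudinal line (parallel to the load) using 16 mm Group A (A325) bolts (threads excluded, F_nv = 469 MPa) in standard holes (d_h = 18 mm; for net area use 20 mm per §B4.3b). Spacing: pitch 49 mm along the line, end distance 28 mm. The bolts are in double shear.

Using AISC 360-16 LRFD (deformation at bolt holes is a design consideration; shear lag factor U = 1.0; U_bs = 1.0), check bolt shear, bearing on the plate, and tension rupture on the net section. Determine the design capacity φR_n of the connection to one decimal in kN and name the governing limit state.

565.8 kN (bolt shear governs)

Bolt shear: A_b = π(16)²/4 = 201.06 mm². φR_n = 0.75 × 469 × 201.06 × 4 × 2 = 565.8 kN.
Bearing (20 mm plate, F_u = 450 MPa): end bolts L_c = 28 − 18/2 = 19, R_n = min(1.2×19×20×450, 2.4×16×20×450) = 205.2 kN/bolt; interior L_c = 49 − 18 = 31, R_n = 334.8 kN/bolt. φR_n = 0.75 × (1×205.2 + 3×334.8) = 907.2 kN.
Tension rupture (net): A_n = (124 − 1×20)×20 = 2080 mm² (U = 1.0, A_e = A_n). φR_n = 0.75 × 450 × 2080 = 702.0 kN.
Governing: min(565.8, 907.2, 702.0) = 565.8 kN → bolt shear.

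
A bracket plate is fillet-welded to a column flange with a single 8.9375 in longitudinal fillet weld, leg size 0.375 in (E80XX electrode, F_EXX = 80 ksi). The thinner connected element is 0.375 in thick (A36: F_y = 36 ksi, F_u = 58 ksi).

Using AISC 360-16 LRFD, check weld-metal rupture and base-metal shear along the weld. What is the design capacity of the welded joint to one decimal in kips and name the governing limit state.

72.4 kips (base-metal shear governs)

Weld metal: throat = 0.707×0.375 = 0.26513 in, L = 8.9375 in. φR_n = 0.75 × 0.6 × 80 × 0.26513 × 8.9375 = 85.3 kips.
Base metal shear (0.375 in plate): yield φR_n = 1.0×0.6×36×0.375×8.9375 = 72.4 kips; rupture φR_n = 0.75×0.6×58×0.375×8.9375 = 87.5 kips; take 72.4 kips (yield).
Governing: min(85.3, 72.4) = 72.4 kips → base-metal shear.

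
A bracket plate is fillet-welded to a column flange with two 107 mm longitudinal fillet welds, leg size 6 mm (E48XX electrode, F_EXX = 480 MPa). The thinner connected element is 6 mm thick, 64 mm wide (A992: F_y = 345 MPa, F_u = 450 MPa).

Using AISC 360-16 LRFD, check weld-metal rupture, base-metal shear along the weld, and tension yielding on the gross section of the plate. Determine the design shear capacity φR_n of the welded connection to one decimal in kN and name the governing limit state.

119.2 kN (gross-section yield governs)

Weld metal: throat = 0.707×6 = 4.242 mm, L = 2×107 = 214 mm. φR_n = 0.75 × 0.6 × 480 × 4.242 × 214 = 196.1 kN.
Base metal shear (6 mm plate): yield φR_n = 1.0×0.6×345×6×214 = 265.8 kN; rupture φR_n = 0.75×0.6×450×6×214 = 260.0 kN; take 260.0 kN (rupture).
Tension yield (gross): A_g = 64×6 = 384 mm². φR_n = 0.90 × 345 × 384 = 119.2 kN.
Governing: min(196.1, 260.0, 119.2) = 119.2 kN → gross-section yield.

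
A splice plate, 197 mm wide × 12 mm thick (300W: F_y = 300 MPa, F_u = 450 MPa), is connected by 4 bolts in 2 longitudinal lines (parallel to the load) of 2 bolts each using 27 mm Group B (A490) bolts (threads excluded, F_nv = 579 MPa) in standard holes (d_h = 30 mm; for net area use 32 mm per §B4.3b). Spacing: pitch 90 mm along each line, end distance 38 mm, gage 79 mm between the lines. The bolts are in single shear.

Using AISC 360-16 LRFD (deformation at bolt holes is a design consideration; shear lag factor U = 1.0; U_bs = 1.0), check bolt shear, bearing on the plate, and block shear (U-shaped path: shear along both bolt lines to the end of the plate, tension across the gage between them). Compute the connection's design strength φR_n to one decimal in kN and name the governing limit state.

579.2 kN (block shear governs)

Bolt shear: A_b = π(27)²/4 = 572.56 mm². φR_n = 0.75 × 579 × 572.56 × 4 × 1 = 994.5 kN.
Bearing (12 mm plate, F_u = 450 MPa): end bolts L_c = 38 − 30/2 = 23, R_n = min(1.2×23×12×450, 2.4×27×12×450) = 149.04 kN/bolt; interior L_c = 90 − 30 = 60, R_n = 349.92 kN/bolt. φR_n = 0.75 × (2×149.04 + 2×349.92) = 748.4 kN.
Block shear: shear path 2×[38+1×90] = 2×128 mm, A_gv = 3072, A_nv = 2×(128 − 1.5×32)×12 = 1920 mm²; tension across gage: (79 − 1×32)×12 = 564 mm². R_n = min(0.6×450×1920, 0.6×300×3072) + 1.0×450×564 = min(518.4, 552.96) + 253.8 = 772.2 kN. φR_n = 0.75 × 772.2 = 579.2 kN.
Governing: min(994.5, 748.4, 579.2) = 579.2 kN → block shear.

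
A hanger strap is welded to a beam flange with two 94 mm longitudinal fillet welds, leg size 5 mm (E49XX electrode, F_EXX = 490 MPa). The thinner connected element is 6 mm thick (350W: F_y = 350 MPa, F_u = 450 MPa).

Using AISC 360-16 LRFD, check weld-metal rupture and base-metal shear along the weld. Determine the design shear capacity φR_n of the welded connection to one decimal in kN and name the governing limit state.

146.5 kN (weld metal governs)

Weld metal: throat = 0.707×5 = 3.535 mm, L = 2×94 = 188 mm. φR_n = 0.75 × 0.6 × 490 × 3.535 × 188 = 146.5 kN.
Base metal shear (6 mm plate): yield φR_n = 1.0×0.6×350×6×188 = 236.9 kN; rupture φR_n = 0.75×0.6×450×6×188 = 228.4 kN; take 228.4 kN (rupture).
Governing: min(146.5, 228.4) = 146.5 kN → weld metal.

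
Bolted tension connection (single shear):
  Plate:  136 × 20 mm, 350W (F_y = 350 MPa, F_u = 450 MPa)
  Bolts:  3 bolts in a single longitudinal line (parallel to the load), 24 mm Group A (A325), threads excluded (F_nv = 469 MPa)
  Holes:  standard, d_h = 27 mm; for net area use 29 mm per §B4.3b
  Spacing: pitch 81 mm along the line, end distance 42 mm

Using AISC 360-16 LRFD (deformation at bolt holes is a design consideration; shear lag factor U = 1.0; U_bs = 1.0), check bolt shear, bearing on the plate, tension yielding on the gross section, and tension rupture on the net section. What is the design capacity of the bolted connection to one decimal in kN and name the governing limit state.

477.4 kN (bolt shear governs)

Bolt shear: A_b = π(24)²/4 = 452.39 mm². φR_n = 0.75 × 469 × 452.39 × 3 × 1 = 477.4 kN.
Bearing (20 mm plate, F_u = 450 MPa): end bolts L_c = 42 − 27/2 = 28.5, R_n = min(1.2×28.5×20×450, 2.4×24×20×450) = 307.8 kN/bolt; interior L_c = 81 − 27 = 54, R_n = 518.4 kN/bolt. φR_n = 0.75 × (1×307.8 + 2×518.4) = 1008.5 kN.
Tension yield (gross): A_g = 136×20 = 2720 mm². φR_n = 0.90 × 350 × 2720 = 856.8 kN.
Tension rupture (net): A_n = (136 − 1×29)×20 = 2140 mm² (U = 1.0, A_e = A_n). φR_n = 0.75 × 450 × 2140 = 722.3 kN.
Governing: min(477.4, 1008.5, 856.8, 722.3) = 477.4 kN → bolt shear.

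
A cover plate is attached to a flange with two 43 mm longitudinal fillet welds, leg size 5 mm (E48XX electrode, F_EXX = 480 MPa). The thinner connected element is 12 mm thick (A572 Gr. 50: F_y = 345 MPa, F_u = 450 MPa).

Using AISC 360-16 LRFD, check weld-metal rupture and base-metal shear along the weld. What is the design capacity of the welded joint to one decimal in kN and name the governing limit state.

Weld metal: throat = 0.707×5 = 3.535 mm, L = 2×43 = 86 mm. φR_n = 0.75 × 0.6 × 480 × 3.535 × 86 = 65.7 kN.
Base metal shear (12 mm plate): yield φR_n = 1.0×0.6×345×12×86 = 213.6 kN; rupture φR_n = 0.75×0.6×450×12×86 = 209.0 kN; take 209.0 kN (rupture).
Governing: min(65.7, 209.0) = 65.7 kN → weld metal.

65.7 kN (weld metal governs)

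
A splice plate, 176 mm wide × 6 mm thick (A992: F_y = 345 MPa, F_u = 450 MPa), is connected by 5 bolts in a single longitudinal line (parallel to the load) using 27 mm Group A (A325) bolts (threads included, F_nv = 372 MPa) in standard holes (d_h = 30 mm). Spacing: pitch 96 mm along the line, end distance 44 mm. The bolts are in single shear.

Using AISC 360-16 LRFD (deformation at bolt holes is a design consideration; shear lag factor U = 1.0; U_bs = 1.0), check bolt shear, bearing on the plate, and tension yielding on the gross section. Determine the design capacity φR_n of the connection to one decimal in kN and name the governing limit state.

Bolt shear: A_b = π(27)²/4 = 572.56 mm². φR_n = 0.75 × 372 × 572.56 × 5 × 1 = 798.7 kN.
Bearing (6 mm plate, F_u = 450 MPa): end bolts L_c = 44 − 30/2 = 29, R_n = min(1.2×29×6×450, 2.4×27×6×450) = 93.96 kN/bolt; interior L_c = 96 − 30 = 66, R_n = 174.96 kN/bolt. φR_n = 0.75 × (1×93.96 + 4×174.96) = 595.4 kN.
Tension yield (gross): A_g = 176×6 = 1056 mm². φR_n = 0.90 × 345 × 1056 = 327.9 kN.
Governing: min(798.7, 595.4, 327.9) = 327.9 kN → gross-section yield.

327.9 kN (gross-section yield governs)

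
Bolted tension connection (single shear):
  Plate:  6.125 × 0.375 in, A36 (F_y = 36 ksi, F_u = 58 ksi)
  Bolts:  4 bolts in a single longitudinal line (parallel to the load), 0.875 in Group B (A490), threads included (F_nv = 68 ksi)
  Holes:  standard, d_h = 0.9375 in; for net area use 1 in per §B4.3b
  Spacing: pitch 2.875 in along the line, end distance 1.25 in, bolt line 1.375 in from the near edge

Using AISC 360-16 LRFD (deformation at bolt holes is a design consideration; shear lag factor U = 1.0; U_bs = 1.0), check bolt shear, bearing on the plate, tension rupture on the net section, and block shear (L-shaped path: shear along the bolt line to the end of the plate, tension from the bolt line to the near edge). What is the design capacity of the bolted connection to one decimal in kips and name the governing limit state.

Bolt shear: A_b = π(0.875)²/4 = 0.60132 in². φR_n = 0.75 × 68 × 0.60132 × 4 × 1 = 122.7 kips.
Bearing (0.375 in plate, F_u = 58 ksi): end bolts L_c = 1.25 − 0.9375/2 = 0.78125, R_n = min(1.2×0.78125×0.375×58, 2.4×0.875×0.375×58) = 20.391 kips/bolt; interior L_c = 2.875 − 0.9375 = 1.9375, R_n = 45.675 kips/bolt. φR_n = 0.75 × (1×20.391 + 3×45.675) = 118.1 kips.
Tension rupture (net): A_n = (6.125 − 1×1)×0.375 = 1.9219 in² (U = 1.0, A_e = A_n). φR_n = 0.75 × 58 × 1.9219 = 83.6 kips.
Block shear: shear path 1×[1.25+3×2.875] = 1×9.875 in, A_gv = 3.7031, A_nv = 1×(9.875 − 3.5×1)×0.375 = 2.3906 in²; tension to near edge: (1.375 − 0.5×1)×0.375 = 0.32813 in². R_n = min(0.6×58×2.3906, 0.6×36×3.7031) + 1.0×58×0.32813 = min(83.193, 79.987) + 19.032 = 99.019 kips. φR_n = 0.75 × 99.019 = 74.3 kips.
Governing: min(122.7, 118.1, 83.6, 74.3) = 74.3 kips → block shear.

74.3 kips (block shear governs)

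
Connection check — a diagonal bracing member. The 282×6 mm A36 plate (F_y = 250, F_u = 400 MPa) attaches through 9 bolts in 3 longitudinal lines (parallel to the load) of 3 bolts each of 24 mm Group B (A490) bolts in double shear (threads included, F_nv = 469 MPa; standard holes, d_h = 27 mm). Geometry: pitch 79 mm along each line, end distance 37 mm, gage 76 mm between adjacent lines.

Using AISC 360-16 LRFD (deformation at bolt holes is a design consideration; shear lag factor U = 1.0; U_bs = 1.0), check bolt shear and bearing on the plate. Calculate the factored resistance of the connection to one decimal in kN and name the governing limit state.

774.4 kN (bearing governs)

Bolt shear: A_b = π(24)²/4 = 452.39 mm². φR_n = 0.75 × 469 × 452.39 × 9 × 2 = 2864.3 kN.
Bearing (6 mm plate, F_u = 400 MPa): end bolts L_c = 37 − 27/2 = 23.5, R_n = min(1.2×23.5×6×400, 2.4×24×6×400) = 67.68 kN/bolt; interior L_c = 79 − 27 = 52, R_n = 138.24 kN/bolt. φR_n = 0.75 × (3×67.68 + 6×138.24) = 774.4 kN.
Governing: min(2864.3, 774.4) = 774.4 kN → bearing.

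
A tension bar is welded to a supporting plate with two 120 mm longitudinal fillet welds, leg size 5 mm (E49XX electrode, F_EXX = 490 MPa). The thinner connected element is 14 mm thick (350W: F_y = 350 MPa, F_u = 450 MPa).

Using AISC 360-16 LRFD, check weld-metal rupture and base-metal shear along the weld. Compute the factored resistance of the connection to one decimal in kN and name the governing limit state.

187.1 kN (weld metal governs)

Weld metal: throat = 0.707×5 = 3.535 mm, L = 2×120 = 240 mm. φR_n = 0.75 × 0.6 × 490 × 3.535 × 240 = 187.1 kN.
Base metal shear (14 mm plate): yield φR_n = 1.0×0.6×350×14×240 = 705.6 kN; rupture φR_n = 0.75×0.6×450×14×240 = 680.4 kN; take 680.4 kN (rupture).
Governing: min(187.1, 680.4) = 187.1 kN → weld metal.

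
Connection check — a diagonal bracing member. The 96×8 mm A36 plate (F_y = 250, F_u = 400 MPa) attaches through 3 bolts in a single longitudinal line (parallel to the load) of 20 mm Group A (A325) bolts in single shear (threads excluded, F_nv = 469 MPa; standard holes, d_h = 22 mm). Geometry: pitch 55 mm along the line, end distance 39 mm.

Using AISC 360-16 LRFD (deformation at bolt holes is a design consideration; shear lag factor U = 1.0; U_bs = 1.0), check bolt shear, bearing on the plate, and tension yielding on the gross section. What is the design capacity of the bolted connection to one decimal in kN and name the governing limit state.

Bolt shear: A_b = π(20)²/4 = 314.16 mm². φR_n = 0.75 × 469 × 314.16 × 3 × 1 = 331.5 kN.
Bearing (8 mm plate, F_u = 400 MPa): end bolts L_c = 39 − 22/2 = 28, R_n = min(1.2×28×8×400, 2.4×20×8×400) = 107.52 kN/bolt; interior L_c = 55 − 22 = 33, R_n = 126.72 kN/bolt. φR_n = 0.75 × (1×107.52 + 2×126.72) = 270.7 kN.
Tension yield (gross): A_g = 96×8 = 768 mm². φR_n = 0.90 × 250 × 768 = 172.8 kN.
Governing: min(331.5, 270.7, 172.8) = 172.8 kN → gross-section yield.

172.8 kN (gross-section yield governs)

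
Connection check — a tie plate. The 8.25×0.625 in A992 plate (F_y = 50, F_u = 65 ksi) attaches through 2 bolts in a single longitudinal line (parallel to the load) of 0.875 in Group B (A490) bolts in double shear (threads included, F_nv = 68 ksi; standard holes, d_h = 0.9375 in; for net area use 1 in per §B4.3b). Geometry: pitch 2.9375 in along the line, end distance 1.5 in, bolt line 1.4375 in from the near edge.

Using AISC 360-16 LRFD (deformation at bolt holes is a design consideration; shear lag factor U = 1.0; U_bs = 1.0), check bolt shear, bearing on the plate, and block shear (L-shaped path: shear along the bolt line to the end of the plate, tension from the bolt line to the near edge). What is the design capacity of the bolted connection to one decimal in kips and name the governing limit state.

Bolt shear: A_b = π(0.875)²/4 = 0.60132 in². φR_n = 0.75 × 68 × 0.60132 × 2 × 2 = 122.7 kips.
Bearing (0.625 in plate, F_u = 65 ksi): end bolts L_c = 1.5 − 0.9375/2 = 1.03125, R_n = min(1.2×1.03125×0.625×65, 2.4×0.875×0.625×65) = 50.273 kips/bolt; interior L_c = 2.9375 − 0.9375 = 2, R_n = 85.313 kips/bolt. φR_n = 0.75 × (1×50.273 + 1×85.313) = 101.7 kips.
Block shear: shear path 1×[1.5+1×2.9375] = 1×4.4375 in, A_gv = 2.7734, A_nv = 1×(4.4375 − 1.5×1)×0.625 = 1.8359 in²; tension to near edge: (1.4375 − 0.5×1)×0.625 = 0.58594 in². R_n = min(0.6×65×1.8359, 0.6×50×2.7734) + 1.0×65×0.58594 = min(71.6, 83.202) + 38.086 = 109.69 kips. φR_n = 0.75 × 109.69 = 82.3 kips.
Governing: min(122.7, 101.7, 82.3) = 82.3 kips → block shear.

82.3 kips (block shear governs)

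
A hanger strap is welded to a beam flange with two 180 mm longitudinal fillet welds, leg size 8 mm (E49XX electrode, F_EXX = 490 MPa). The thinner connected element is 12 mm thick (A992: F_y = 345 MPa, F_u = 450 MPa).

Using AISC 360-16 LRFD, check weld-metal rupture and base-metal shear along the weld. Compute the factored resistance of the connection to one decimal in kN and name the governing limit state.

449.0 kN (weld metal governs)

Weld metal: throat = 0.707×8 = 5.656 mm, L = 2×180 = 360 mm. φR_n = 0.75 × 0.6 × 490 × 5.656 × 360 = 449.0 kN.
Base metal shear (12 mm plate): yield φR_n = 1.0×0.6×345×12×360 = 894.2 kN; rupture φR_n = 0.75×0.6×450×12×360 = 874.8 kN; take 874.8 kN (rupture).
Governing: min(449.0, 874.8) = 449.0 kN → weld metal.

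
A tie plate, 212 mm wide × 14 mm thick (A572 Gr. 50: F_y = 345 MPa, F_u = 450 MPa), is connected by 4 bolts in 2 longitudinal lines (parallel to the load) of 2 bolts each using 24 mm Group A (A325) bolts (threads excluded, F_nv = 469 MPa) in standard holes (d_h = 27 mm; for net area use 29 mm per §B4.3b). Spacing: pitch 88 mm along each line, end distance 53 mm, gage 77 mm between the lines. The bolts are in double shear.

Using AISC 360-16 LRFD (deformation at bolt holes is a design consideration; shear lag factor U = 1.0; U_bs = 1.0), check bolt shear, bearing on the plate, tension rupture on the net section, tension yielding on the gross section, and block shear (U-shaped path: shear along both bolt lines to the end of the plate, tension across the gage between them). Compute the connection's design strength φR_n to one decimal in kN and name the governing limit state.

Bolt shear: A_b = π(24)²/4 = 452.39 mm². φR_n = 0.75 × 469 × 452.39 × 4 × 2 = 1273.0 kN.
Bearing (14 mm plate, F_u = 450 MPa): end bolts L_c = 53 − 27/2 = 39.5, R_n = min(1.2×39.5×14×450, 2.4×24×14×450) = 298.62 kN/bolt; interior L_c = 88 − 27 = 61, R_n = 362.88 kN/bolt. φR_n = 0.75 × (2×298.62 + 2×362.88) = 992.3 kN.
Tension rupture (net): A_n = (212 − 2×29)×14 = 2156 mm² (U = 1.0, A_e = A_n). φR_n = 0.75 × 450 × 2156 = 727.7 kN.
Tension yield (gross): A_g = 212×14 = 2968 mm². φR_n = 0.90 × 345 × 2968 = 921.6 kN.
Block shear: shear path 2×[53+1×88] = 2×141 mm, A_gv = 3948, A_nv = 2×(141 − 1.5×29)×14 = 2730 mm²; tension across gage: (77 − 1×29)×14 = 672 mm². R_n = min(0.6×450×2730, 0.6×345×3948) + 1.0×450×672 = min(737.1, 817.24) + 302.4 = 1039.5 kN. φR_n = 0.75 × 1039.5 = 779.6 kN.
Governing: min(1273.0, 992.3, 727.7, 921.6, 779.6) = 727.7 kN → net-section rupture.

727.7 kN (net-section rupture governs)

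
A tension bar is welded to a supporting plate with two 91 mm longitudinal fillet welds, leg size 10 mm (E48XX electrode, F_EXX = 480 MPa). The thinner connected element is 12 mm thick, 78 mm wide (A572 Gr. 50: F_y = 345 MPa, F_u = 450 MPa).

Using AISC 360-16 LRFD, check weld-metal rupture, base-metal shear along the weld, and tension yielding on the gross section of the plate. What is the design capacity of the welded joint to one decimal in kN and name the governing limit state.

Weld metal: throat = 0.707×10 = 7.07 mm, L = 2×91 = 182 mm. φR_n = 0.75 × 0.6 × 480 × 7.07 × 182 = 277.9 kN.
Base metal shear (12 mm plate): yield φR_n = 1.0×0.6×345×12×182 = 452.1 kN; rupture φR_n = 0.75×0.6×450×12×182 = 442.3 kN; take 442.3 kN (rupture).
Tension yield (gross): A_g = 78×12 = 936 mm². φR_n = 0.90 × 345 × 936 = 290.6 kN.
Governing: min(277.9, 442.3, 290.6) = 277.9 kN → weld metal.

277.9 kN (weld metal governs)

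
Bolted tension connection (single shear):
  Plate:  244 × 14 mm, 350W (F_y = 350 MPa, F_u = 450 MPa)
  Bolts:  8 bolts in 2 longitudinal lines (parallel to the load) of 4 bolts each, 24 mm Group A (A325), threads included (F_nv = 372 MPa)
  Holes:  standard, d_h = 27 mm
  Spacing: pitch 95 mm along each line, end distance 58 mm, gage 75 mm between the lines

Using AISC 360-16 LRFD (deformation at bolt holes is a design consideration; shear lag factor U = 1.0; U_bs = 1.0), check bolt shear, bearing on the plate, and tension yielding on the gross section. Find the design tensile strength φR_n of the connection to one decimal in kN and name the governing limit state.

Bolt shear: A_b = π(24)²/4 = 452.39 mm². φR_n = 0.75 × 372 × 452.39 × 8 × 1 = 1009.7 kN.
Bearing (14 mm plate, F_u = 450 MPa): end bolts L_c = 58 − 27/2 = 44.5, R_n = min(1.2×44.5×14×450, 2.4×24×14×450) = 336.42 kN/bolt; interior L_c = 95 − 27 = 68, R_n = 362.88 kN/bolt. φR_n = 0.75 × (2×336.42 + 6×362.88) = 2137.6 kN.
Tension yield (gross): A_g = 244×14 = 3416 mm². φR_n = 0.90 × 350 × 3416 = 1076.0 kN.
Governing: min(1009.7, 2137.6, 1076.0) = 1009.7 kN → bolt shear.

1009.7 kN (bolt shear governs)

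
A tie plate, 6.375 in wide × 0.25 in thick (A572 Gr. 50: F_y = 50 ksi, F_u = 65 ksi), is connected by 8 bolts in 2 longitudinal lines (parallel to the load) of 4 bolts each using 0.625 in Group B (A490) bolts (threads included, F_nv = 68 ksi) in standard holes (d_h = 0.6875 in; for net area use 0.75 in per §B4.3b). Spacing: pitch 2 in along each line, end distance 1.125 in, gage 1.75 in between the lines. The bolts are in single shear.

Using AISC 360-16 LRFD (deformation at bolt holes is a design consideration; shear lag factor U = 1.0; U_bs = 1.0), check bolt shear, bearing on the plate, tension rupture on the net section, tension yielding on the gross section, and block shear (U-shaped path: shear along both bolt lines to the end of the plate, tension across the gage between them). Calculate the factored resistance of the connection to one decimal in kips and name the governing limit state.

Bolt shear: A_b = π(0.625)²/4 = 0.3068 in². φR_n = 0.75 × 68 × 0.3068 × 8 × 1 = 125.2 kips.
Bearing (0.25 in plate, F_u = 65 ksi): end bolts L_c = 1.125 − 0.6875/2 = 0.78125, R_n = min(1.2×0.78125×0.25×65, 2.4×0.625×0.25×65) = 15.234 kips/bolt; interior L_c = 2 − 0.6875 = 1.3125, R_n = 24.375 kips/bolt. φR_n = 0.75 × (2×15.234 + 6×24.375) = 132.5 kips.
Tension rupture (net): A_n = (6.375 − 2×0.75)×0.25 = 1.2188 in² (U = 1.0, A_e = A_n). φR_n = 0.75 × 65 × 1.2188 = 59.4 kips.
Tension yield (gross): A_g = 6.375×0.25 = 1.5938 in². φR_n = 0.90 × 50 × 1.5938 = 71.7 kips.
Block shear: shear path 2×[1.125+3×2] = 2×7.125 in, A_gv = 3.5625, A_nv = 2×(7.125 − 3.5×0.75)×0.25 = 2.25 in²; tension across gage: (1.75 − 1×0.75)×0.25 = 0.25 in². R_n = min(0.6×65×2.25, 0.6×50×3.5625) + 1.0×65×0.25 = min(87.75, 106.88) + 16.25 = 104 kips. φR_n = 0.75 × 104 = 78.0 kips.
Governing: min(125.2, 132.5, 59.4, 71.7, 78.0) = 59.4 kips → net-section rupture.

59.4 kips (net-section rupture governs)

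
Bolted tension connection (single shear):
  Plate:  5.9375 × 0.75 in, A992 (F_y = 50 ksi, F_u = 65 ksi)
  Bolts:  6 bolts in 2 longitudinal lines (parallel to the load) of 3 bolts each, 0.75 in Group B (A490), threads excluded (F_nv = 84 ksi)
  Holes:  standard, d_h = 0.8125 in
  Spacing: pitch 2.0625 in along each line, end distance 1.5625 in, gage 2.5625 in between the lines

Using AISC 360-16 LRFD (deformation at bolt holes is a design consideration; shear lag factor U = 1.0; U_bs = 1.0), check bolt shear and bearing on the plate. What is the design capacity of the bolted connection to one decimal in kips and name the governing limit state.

167.0 kips (bolt shear governs)

Bolt shear: A_b = π(0.75)²/4 = 0.44179 in². φR_n = 0.75 × 84 × 0.44179 × 6 × 1 = 167.0 kips.
Bearing (0.75 in plate, F_u = 65 ksi): end bolts L_c = 1.5625 − 0.8125/2 = 1.15625, R_n = min(1.2×1.15625×0.75×65, 2.4×0.75×0.75×65) = 67.641 kips/bolt; interior L_c = 2.0625 − 0.8125 = 1.25, R_n = 73.125 kips/bolt. φR_n = 0.75 × (2×67.641 + 4×73.125) = 320.8 kips.
Governing: min(167.0, 320.8) = 167.0 kips → bolt shear.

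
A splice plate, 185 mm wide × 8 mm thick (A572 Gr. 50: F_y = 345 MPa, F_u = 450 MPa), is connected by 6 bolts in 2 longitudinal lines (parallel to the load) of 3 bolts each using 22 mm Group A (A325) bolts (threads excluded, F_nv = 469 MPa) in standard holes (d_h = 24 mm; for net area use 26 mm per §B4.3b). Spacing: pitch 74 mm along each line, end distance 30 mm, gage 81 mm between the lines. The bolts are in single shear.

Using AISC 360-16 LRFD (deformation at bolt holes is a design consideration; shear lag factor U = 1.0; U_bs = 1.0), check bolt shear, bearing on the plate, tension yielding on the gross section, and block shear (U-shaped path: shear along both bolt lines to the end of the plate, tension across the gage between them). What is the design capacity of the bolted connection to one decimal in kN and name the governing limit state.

459.5 kN (gross-section yield governs)

Bolt shear: A_b = π(22)²/4 = 380.13 mm². φR_n = 0.75 × 469 × 380.13 × 6 × 1 = 802.3 kN.
Bearing (8 mm plate, F_u = 450 MPa): end bolts L_c = 30 − 24/2 = 18, R_n = min(1.2×18×8×450, 2.4×22×8×450) = 77.76 kN/bolt; interior L_c = 74 − 24 = 50, R_n = 190.08 kN/bolt. φR_n = 0.75 × (2×77.76 + 4×190.08) = 686.9 kN.
Tension yield (gross): A_g = 185×8 = 1480 mm². φR_n = 0.90 × 345 × 1480 = 459.5 kN.
Block shear: shear path 2×[30+2×74] = 2×178 mm, A_gv = 2848, A_nv = 2×(178 − 2.5×26)×8 = 1808 mm²; tension across gage: (81 − 1×26)×8 = 440 mm². R_n = min(0.6×450×1808, 0.6×345×2848) + 1.0×450×440 = min(488.16, 589.54) + 198 = 686.16 kN. φR_n = 0.75 × 686.16 = 514.6 kN.
Governing: min(802.3, 686.9, 459.5, 514.6) = 459.5 kN → gross-section yield.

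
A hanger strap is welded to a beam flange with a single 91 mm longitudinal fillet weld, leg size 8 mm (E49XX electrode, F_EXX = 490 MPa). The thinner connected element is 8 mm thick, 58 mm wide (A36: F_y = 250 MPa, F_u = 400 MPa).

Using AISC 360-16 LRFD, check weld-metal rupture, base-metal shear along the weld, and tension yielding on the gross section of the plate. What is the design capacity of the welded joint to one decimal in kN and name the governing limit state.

Weld metal: throat = 0.707×8 = 5.656 mm, L = 91 mm. φR_n = 0.75 × 0.6 × 490 × 5.656 × 91 = 113.5 kN.
Base metal shear (8 mm plate): yield φR_n = 1.0×0.6×250×8×91 = 109.2 kN; rupture φR_n = 0.75×0.6×400×8×91 = 131.0 kN; take 109.2 kN (yield).
Tension yield (gross): A_g = 58×8 = 464 mm². φR_n = 0.90 × 250 × 464 = 104.4 kN.
Governing: min(113.5, 109.2, 104.4) = 104.4 kN → gross-section yield.

104.4 kN (gross-section yield governs)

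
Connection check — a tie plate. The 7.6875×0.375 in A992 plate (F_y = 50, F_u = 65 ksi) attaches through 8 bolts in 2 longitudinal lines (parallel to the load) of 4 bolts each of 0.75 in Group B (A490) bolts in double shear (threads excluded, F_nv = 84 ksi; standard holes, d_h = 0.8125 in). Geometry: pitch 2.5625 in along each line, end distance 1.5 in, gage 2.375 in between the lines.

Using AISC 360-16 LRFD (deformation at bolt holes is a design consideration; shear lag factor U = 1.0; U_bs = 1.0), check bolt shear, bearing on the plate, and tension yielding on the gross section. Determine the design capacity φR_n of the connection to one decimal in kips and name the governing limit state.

Bolt shear: A_b = π(0.75)²/4 = 0.44179 in². φR_n = 0.75 × 84 × 0.44179 × 8 × 2 = 445.3 kips.
Bearing (0.375 in plate, F_u = 65 ksi): end bolts L_c = 1.5 − 0.8125/2 = 1.09375, R_n = min(1.2×1.09375×0.375×65, 2.4×0.75×0.375×65) = 31.992 kips/bolt; interior L_c = 2.5625 − 0.8125 = 1.75, R_n = 43.875 kips/bolt. φR_n = 0.75 × (2×31.992 + 6×43.875) = 245.4 kips.
Tension yield (gross): A_g = 7.6875×0.375 = 2.8828 in². φR_n = 0.90 × 50 × 2.8828 = 129.7 kips.
Governing: min(445.3, 245.4, 129.7) = 129.7 kips → gross-section yield.

129.7 kips (gross-section yield governs)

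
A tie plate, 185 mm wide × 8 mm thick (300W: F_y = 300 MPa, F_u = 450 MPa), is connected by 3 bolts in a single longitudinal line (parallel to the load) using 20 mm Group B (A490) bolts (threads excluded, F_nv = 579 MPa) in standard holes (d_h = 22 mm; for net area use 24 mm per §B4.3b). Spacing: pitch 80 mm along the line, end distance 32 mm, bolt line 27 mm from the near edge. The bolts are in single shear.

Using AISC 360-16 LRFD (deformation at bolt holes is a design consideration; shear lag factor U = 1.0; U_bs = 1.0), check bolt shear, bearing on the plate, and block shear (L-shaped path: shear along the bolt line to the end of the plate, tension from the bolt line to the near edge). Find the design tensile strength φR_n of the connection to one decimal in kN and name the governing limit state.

247.9 kN (block shear governs)

Bolt shear: A_b = π(20)²/4 = 314.16 mm². φR_n = 0.75 × 579 × 314.16 × 3 × 1 = 409.3 kN.
Bearing (8 mm plate, F_u = 450 MPa): end bolts L_c = 32 − 22/2 = 21, R_n = min(1.2×21×8×450, 2.4×20×8×450) = 90.72 kN/bolt; interior L_c = 80 − 22 = 58, R_n = 172.8 kN/bolt. φR_n = 0.75 × (1×90.72 + 2×172.8) = 327.2 kN.
Block shear: shear path 1×[32+2×80] = 1×192 mm, A_gv = 1536, A_nv = 1×(192 − 2.5×24)×8 = 1056 mm²; tension to near edge: (27 − 0.5×24)×8 = 120 mm². R_n = min(0.6×450×1056, 0.6×300×1536) + 1.0×450×120 = min(285.12, 276.48) + 54 = 330.48 kN. φR_n = 0.75 × 330.48 = 247.9 kN.
Governing: min(409.3, 327.2, 247.9) = 247.9 kN → block shear.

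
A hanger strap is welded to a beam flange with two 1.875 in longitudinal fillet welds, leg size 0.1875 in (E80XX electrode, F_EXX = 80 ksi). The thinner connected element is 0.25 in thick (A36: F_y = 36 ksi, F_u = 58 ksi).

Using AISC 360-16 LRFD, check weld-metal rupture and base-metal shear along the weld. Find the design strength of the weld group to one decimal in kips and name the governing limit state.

Weld metal: throat = 0.707×0.1875 = 0.13256 in, L = 2×1.875 = 3.75 in. φR_n = 0.75 × 0.6 × 80 × 0.13256 × 3.75 = 17.9 kips.
Base metal shear (0.25 in plate): yield φR_n = 1.0×0.6×36×0.25×3.75 = 20.3 kips; rupture φR_n = 0.75×0.6×58×0.25×3.75 = 24.5 kips; take 20.3 kips (yield).
Governing: min(17.9, 20.3) = 17.9 kips → weld metal.

17.9 kips (weld metal governs)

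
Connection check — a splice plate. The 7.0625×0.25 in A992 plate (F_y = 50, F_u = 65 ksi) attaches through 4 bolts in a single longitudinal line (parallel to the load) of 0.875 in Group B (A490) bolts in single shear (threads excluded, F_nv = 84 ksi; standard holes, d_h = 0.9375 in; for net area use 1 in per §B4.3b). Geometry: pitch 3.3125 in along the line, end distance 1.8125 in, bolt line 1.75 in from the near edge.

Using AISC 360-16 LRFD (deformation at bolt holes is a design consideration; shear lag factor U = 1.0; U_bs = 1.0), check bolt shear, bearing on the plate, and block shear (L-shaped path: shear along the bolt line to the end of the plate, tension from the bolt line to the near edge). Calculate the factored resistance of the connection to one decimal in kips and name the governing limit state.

75.6 kips (block shear governs)

Bolt shear: A_b = π(0.875)²/4 = 0.60132 in². φR_n = 0.75 × 84 × 0.60132 × 4 × 1 = 151.5 kips.
Bearing (0.25 in plate, F_u = 65 ksi): end bolts L_c = 1.8125 − 0.9375/2 = 1.34375, R_n = min(1.2×1.34375×0.25×65, 2.4×0.875×0.25×65) = 26.203 kips/bolt; interior L_c = 3.3125 − 0.9375 = 2.375, R_n = 34.125 kips/bolt. φR_n = 0.75 × (1×26.203 + 3×34.125) = 96.4 kips.
Block shear: shear path 1×[1.8125+3×3.3125] = 1×11.75 in, A_gv = 2.9375, A_nv = 1×(11.75 − 3.5×1)×0.25 = 2.0625 in²; tension to near edge: (1.75 − 0.5×1)×0.25 = 0.3125 in². R_n = min(0.6×65×2.0625, 0.6×50×2.9375) + 1.0×65×0.3125 = min(80.438, 88.125) + 20.313 = 100.75 kips. φR_n = 0.75 × 100.75 = 75.6 kips.
Governing: min(151.5, 96.4, 75.6) = 75.6 kips → block shear.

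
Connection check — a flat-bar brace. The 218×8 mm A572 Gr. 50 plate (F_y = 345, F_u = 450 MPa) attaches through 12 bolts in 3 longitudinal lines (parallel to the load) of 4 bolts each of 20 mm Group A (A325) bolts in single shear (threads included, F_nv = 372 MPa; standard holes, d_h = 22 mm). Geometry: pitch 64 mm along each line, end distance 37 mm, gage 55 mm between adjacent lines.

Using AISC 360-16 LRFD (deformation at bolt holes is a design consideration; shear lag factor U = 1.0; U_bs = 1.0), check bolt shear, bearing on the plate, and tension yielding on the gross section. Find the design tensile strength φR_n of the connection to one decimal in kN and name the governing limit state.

541.5 kN (gross-section yield governs)

Bolt shear: A_b = π(20)²/4 = 314.16 mm². φR_n = 0.75 × 372 × 314.16 × 12 × 1 = 1051.8 kN.
Bearing (8 mm plate, F_u = 450 MPa): end bolts L_c = 37 − 22/2 = 26, R_n = min(1.2×26×8×450, 2.4×20×8×450) = 112.32 kN/bolt; interior L_c = 64 − 22 = 42, R_n = 172.8 kN/bolt. φR_n = 0.75 × (3×112.32 + 9×172.8) = 1419.1 kN.
Tension yield (gross): A_g = 218×8 = 1744 mm². φR_n = 0.90 × 345 × 1744 = 541.5 kN.
Governing: min(1051.8, 1419.1, 541.5) = 541.5 kN → gross-section yield.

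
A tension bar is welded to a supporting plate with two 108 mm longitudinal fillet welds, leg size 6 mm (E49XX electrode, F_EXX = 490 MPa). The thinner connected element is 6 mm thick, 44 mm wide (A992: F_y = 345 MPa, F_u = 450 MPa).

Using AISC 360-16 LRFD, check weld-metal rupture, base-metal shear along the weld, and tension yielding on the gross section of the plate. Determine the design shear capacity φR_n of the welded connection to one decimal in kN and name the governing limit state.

82.0 kN (gross-section yield governs)

Weld metal: throat = 0.707×6 = 4.242 mm, L = 2×108 = 216 mm. φR_n = 0.75 × 0.6 × 490 × 4.242 × 216 = 202.0 kN.
Base metal shear (6 mm plate): yield φR_n = 1.0×0.6×345×6×216 = 268.3 kN; rupture φR_n = 0.75×0.6×450×6×216 = 262.4 kN; take 262.4 kN (rupture).
Tension yield (gross): A_g = 44×6 = 264 mm². φR_n = 0.90 × 345 × 264 = 82.0 kN.
Governing: min(202.0, 262.4, 82.0) = 82.0 kN → gross-section yield.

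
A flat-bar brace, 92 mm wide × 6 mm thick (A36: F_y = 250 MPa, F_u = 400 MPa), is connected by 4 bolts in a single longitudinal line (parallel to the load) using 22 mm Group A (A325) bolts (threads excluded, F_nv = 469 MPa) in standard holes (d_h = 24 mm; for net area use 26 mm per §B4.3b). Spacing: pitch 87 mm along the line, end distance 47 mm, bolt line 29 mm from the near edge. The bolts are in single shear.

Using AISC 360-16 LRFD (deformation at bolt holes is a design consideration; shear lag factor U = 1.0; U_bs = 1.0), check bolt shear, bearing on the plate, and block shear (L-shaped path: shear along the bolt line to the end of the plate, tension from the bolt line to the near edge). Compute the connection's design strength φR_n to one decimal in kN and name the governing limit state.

Bolt shear: A_b = π(22)²/4 = 380.13 mm². φR_n = 0.75 × 469 × 380.13 × 4 × 1 = 534.8 kN.
Bearing (6 mm plate, F_u = 400 MPa): end bolts L_c = 47 − 24/2 = 35, R_n = min(1.2×35×6×400, 2.4×22×6×400) = 100.8 kN/bolt; interior L_c = 87 − 24 = 63, R_n = 126.72 kN/bolt. φR_n = 0.75 × (1×100.8 + 3×126.72) = 360.7 kN.
Block shear: shear path 1×[47+3×87] = 1×308 mm, A_gv = 1848, A_nv = 1×(308 − 3.5×26)×6 = 1302 mm²; tension to near edge: (29 − 0.5×26)×6 = 96 mm². R_n = min(0.6×400×1302, 0.6×250×1848) + 1.0×400×96 = min(312.48, 277.2) + 38.4 = 315.6 kN. φR_n = 0.75 × 315.6 = 236.7 kN.
Governing: min(534.8, 360.7, 236.7) = 236.7 kN → block shear.

236.7 kN (block shear governs)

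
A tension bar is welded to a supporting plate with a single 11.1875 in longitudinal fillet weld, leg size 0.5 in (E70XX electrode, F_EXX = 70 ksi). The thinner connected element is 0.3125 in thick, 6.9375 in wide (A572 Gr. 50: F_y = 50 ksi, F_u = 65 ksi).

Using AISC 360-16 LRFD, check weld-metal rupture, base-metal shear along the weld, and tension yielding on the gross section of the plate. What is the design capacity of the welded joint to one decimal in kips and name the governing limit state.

97.6 kips (gross-section yield governs)

Weld metal: throat = 0.707×0.5 = 0.3535 in, L = 11.1875 in. φR_n = 0.75 × 0.6 × 70 × 0.3535 × 11.1875 = 124.6 kips.
Base metal shear (0.3125 in plate): yield φR_n = 1.0×0.6×50×0.3125×11.1875 = 104.9 kips; rupture φR_n = 0.75×0.6×65×0.3125×11.1875 = 102.3 kips; take 102.3 kips (rupture).
Tension yield (gross): A_g = 6.9375×0.3125 = 2.168 in². φR_n = 0.90 × 50 × 2.168 = 97.6 kips.
Governing: min(124.6, 102.3, 97.6) = 97.6 kips → gross-section yield.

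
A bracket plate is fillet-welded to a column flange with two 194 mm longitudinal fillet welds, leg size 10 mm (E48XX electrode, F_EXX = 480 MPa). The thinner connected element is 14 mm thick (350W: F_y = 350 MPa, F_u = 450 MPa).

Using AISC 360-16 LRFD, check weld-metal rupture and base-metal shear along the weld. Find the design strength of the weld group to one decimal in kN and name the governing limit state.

Weld metal: throat = 0.707×10 = 7.07 mm, L = 2×194 = 388 mm. φR_n = 0.75 × 0.6 × 480 × 7.07 × 388 = 592.5 kN.
Base metal shear (14 mm plate): yield φR_n = 1.0×0.6×350×14×388 = 1140.7 kN; rupture φR_n = 0.75×0.6×450×14×388 = 1100.0 kN; take 1100.0 kN (rupture).
Governing: min(592.5, 1100.0) = 592.5 kN → weld metal.

592.5 kN (weld metal governs)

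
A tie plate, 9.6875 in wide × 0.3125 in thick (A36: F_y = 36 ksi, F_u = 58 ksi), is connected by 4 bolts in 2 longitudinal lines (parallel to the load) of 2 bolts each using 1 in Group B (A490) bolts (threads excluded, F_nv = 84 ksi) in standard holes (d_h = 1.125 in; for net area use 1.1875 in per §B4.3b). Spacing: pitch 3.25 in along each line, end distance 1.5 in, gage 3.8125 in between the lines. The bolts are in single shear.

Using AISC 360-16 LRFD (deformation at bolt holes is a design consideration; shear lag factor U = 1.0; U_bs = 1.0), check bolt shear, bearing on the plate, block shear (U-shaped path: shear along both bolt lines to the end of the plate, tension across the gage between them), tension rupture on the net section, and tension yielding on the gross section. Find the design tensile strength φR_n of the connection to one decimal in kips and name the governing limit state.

83.8 kips (block shear governs)

Bolt shear: A_b = π(1)²/4 = 0.7854 in². φR_n = 0.75 × 84 × 0.7854 × 4 × 1 = 197.9 kips.
Bearing (0.3125 in plate, F_u = 58 ksi): end bolts L_c = 1.5 − 1.125/2 = 0.9375, R_n = min(1.2×0.9375×0.3125×58, 2.4×1×0.3125×58) = 20.391 kips/bolt; interior L_c = 3.25 − 1.125 = 2.125, R_n = 43.5 kips/bolt. φR_n = 0.75 × (2×20.391 + 2×43.5) = 95.8 kips.
Block shear: shear path 2×[1.5+1×3.25] = 2×4.75 in, A_gv = 2.9688, A_nv = 2×(4.75 − 1.5×1.1875)×0.3125 = 1.8555 in²; tension across gage: (3.8125 − 1×1.1875)×0.3125 = 0.82031 in². R_n = min(0.6×58×1.8555, 0.6×36×2.9688) + 1.0×58×0.82031 = min(64.571, 64.126) + 47.578 = 111.7 kips. φR_n = 0.75 × 111.7 = 83.8 kips.
Tension rupture (net): A_n = (9.6875 − 2×1.1875)×0.3125 = 2.2852 in² (U = 1.0, A_e = A_n). φR_n = 0.75 × 58 × 2.2852 = 99.4 kips.
Tension yield (gross): A_g = 9.6875×0.3125 = 3.0273 in². φR_n = 0.90 × 36 × 3.0273 = 98.1 kips.
Governing: min(197.9, 95.8, 83.8, 99.4, 98.1) = 83.8 kips → block shear.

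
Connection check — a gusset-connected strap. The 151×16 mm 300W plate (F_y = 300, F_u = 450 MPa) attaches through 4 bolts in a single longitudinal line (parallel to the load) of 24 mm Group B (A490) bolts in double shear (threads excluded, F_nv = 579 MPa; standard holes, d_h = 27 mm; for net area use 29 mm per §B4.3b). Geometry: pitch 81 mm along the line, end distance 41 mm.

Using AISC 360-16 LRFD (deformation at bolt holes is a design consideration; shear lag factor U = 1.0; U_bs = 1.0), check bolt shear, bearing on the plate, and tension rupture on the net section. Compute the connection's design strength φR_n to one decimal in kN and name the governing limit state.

658.8 kN (net-section rupture governs)

Bolt shear: A_b = π(24)²/4 = 452.39 mm². φR_n = 0.75 × 579 × 452.39 × 4 × 2 = 1571.6 kN.
Bearing (16 mm plate, F_u = 450 MPa): end bolts L_c = 41 − 27/2 = 27.5, R_n = min(1.2×27.5×16×450, 2.4×24×16×450) = 237.6 kN/bolt; interior L_c = 81 − 27 = 54, R_n = 414.72 kN/bolt. φR_n = 0.75 × (1×237.6 + 3×414.72) = 1111.3 kN.
Tension rupture (net): A_n = (151 − 1×29)×16 = 1952 mm² (U = 1.0, A_e = A_n). φR_n = 0.75 × 450 × 1952 = 658.8 kN.
Governing: min(1571.6, 1111.3, 658.8) = 658.8 kN → net-section rupture.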